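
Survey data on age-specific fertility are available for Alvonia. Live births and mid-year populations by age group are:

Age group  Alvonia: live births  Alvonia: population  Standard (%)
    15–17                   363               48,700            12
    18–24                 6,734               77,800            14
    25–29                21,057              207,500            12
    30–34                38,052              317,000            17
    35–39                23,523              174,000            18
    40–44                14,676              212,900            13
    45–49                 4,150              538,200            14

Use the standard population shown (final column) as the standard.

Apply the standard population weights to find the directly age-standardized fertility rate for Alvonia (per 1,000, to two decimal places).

Age-specific rates per 1,000 for Alvonia: 7.454, 86.555, 101.480, 120.038, 135.190, 68.934, 7.711.
Standard weights: 0.12, 0.14, 0.12, 0.17, 0.18, 0.13, 0.14.
Standardized rate: 0.1200×7.454 + 0.1400×86.555 + 0.1200×101.480 + 0.1700×120.038 + 0.1800×135.190 + 0.1300×68.934 + 0.1400×7.711 = 79.9712 per 1,000.

79.97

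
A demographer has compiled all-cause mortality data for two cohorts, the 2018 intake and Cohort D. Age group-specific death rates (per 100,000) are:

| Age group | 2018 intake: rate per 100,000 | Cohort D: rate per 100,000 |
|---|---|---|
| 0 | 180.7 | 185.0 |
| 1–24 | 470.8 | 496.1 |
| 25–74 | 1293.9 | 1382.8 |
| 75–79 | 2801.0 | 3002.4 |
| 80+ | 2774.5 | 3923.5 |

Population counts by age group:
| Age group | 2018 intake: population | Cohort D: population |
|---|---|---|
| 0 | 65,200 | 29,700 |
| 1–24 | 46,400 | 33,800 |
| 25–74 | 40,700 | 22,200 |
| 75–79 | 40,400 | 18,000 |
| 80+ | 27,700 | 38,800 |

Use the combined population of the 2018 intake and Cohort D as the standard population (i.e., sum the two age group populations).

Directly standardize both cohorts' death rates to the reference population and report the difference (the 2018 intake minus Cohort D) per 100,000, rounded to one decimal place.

Combined standard total = 362,900; weights = 0.2615, 0.2210, 0.1733, 0.1609, 0.1832.
The 2018 intake: 0.2615×180.7 + 0.2210×470.8 + 0.1733×1293.9 + 0.1609×2801.0 + 0.1832×2774.5 = 1334.7356 per 100,000.
Cohort D: 0.2615×185.0 + 0.2210×496.1 + 0.1733×1382.8 + 0.1609×3002.4 + 0.1832×3923.5 = 1599.8202 per 100,000.
Difference = 1334.7356 − 1599.8202 = -265.0846.

-265.1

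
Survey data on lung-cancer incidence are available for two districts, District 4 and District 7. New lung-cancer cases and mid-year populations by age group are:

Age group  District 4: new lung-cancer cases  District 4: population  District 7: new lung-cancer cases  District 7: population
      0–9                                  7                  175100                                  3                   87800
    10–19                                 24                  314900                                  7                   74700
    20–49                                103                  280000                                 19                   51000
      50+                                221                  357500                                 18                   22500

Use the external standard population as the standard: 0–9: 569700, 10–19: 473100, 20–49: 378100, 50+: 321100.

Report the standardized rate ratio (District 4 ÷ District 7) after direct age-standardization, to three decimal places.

0.859

Age-specific rates per 100000 for District 4: 4.00, 7.62, 36.79, 61.82.
For District 7: 3.42, 9.37, 37.25, 80.00.
Standard total = 1742000; weights = 0.3270, 0.2716, 0.2170, 0.1843.
District 4: 0.3270×4.00 + 0.2716×7.62 + 0.2170×36.79 + 0.1843×61.82 = 22.7564 per 100000.
District 7: 0.3270×3.42 + 0.2716×9.37 + 0.2170×37.25 + 0.1843×80.00 = 26.4948 per 100000.
Ratio = 22.7564 ÷ 26.4948 = 0.85890.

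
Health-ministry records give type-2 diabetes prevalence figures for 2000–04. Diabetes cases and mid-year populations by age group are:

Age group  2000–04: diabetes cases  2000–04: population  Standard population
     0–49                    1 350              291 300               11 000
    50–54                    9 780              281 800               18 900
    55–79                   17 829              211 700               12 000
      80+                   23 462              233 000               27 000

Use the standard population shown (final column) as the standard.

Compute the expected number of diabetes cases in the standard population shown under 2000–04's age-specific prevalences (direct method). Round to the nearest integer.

Age-specific rates per 1 000 for 2000–04: 4.634, 34.705, 84.218, 100.695.
Expected diabetes cases = Σ (standard pop × age-specific rate ÷ 1 000)
= 11 000×4.634/1 000 + 18 900×34.705/1 000 + 12 000×84.218/1 000 + 27 000×100.695/1 000
= 50.98 + 655.93 + 1010.62 + 2718.77 = 4436.30.

4436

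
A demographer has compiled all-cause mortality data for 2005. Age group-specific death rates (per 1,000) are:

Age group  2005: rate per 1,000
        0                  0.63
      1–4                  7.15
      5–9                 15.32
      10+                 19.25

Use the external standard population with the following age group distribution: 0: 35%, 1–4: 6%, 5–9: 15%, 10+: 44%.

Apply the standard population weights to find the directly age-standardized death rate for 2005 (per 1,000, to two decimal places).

Standard weights: 0.35, 0.06, 0.15, 0.44.
Standardized rate: 0.3500×0.63 + 0.0600×7.15 + 0.1500×15.32 + 0.4400×19.25 = 11.4175 per 1,000.

11.42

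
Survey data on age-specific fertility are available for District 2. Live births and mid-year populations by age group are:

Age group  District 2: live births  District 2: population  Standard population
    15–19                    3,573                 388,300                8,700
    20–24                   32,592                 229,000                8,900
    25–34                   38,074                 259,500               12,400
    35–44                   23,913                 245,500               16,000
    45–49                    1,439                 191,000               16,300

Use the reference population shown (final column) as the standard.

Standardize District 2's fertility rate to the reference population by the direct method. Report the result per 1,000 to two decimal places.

Age-specific rates per 1,000 for District 2: 9.202, 142.323, 146.721, 97.405, 7.534.
Standard total = 62,300; weights = 0.1396, 0.1429, 0.1990, 0.2568, 0.2616.
Standardized rate: 0.1396×9.202 + 0.1429×142.323 + 0.1990×146.721 + 0.2568×97.405 + 0.2616×7.534 = 77.8067 per 1,000.

77.81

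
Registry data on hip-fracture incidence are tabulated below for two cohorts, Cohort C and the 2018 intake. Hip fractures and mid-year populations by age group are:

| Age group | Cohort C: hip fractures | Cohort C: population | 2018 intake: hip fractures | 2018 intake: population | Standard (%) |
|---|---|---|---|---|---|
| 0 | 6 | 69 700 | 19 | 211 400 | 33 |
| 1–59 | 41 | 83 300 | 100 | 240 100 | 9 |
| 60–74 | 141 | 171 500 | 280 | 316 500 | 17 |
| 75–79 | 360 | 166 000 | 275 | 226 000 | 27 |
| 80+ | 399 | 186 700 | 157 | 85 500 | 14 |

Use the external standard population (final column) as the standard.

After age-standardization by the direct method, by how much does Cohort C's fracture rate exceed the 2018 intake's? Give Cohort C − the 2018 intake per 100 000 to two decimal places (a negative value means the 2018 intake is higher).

Age-specific rates per 100 000 for Cohort C: 8.61, 49.22, 82.22, 216.87, 213.71.
For the 2018 intake: 8.99, 41.65, 88.47, 121.68, 183.63.
Standard weights: 0.33, 0.09, 0.17, 0.27, 0.14.
Cohort C: 0.3300×8.61 + 0.0900×49.22 + 0.1700×82.22 + 0.2700×216.87 + 0.1400×213.71 = 109.7211 per 100 000.
The 2018 intake: 0.3300×8.99 + 0.0900×41.65 + 0.1700×88.47 + 0.2700×121.68 + 0.1400×183.63 = 80.3155 per 100 000.
Difference = 109.7211 − 80.3155 = 29.4056.

29.41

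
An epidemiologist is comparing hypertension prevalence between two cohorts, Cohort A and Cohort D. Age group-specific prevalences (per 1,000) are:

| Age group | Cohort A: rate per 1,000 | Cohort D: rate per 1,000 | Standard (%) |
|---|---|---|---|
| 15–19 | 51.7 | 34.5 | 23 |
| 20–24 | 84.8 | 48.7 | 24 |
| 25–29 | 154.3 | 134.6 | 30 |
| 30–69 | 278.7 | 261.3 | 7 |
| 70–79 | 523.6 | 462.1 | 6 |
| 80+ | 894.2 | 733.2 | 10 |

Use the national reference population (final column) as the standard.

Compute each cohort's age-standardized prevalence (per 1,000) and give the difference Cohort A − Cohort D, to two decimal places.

Standard weights: 0.23, 0.24, 0.30, 0.07, 0.06, 0.10.
Cohort A: 0.2300×51.7 + 0.2400×84.8 + 0.3000×154.3 + 0.0700×278.7 + 0.0600×523.6 + 0.1000×894.2 = 218.8780 per 1,000.
Cohort D: 0.2300×34.5 + 0.2400×48.7 + 0.3000×134.6 + 0.0700×261.3 + 0.0600×462.1 + 0.1000×733.2 = 179.3400 per 1,000.
Difference = 218.8780 − 179.3400 = 39.5380.

39.54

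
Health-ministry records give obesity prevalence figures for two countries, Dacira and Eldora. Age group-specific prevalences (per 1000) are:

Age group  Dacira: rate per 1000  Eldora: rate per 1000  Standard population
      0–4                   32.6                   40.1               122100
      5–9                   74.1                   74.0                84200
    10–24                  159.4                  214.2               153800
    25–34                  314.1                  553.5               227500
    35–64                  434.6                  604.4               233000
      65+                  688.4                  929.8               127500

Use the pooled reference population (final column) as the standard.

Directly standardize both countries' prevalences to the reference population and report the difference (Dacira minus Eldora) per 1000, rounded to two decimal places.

Standard total = 948100; weights = 0.1288, 0.0888, 0.1622, 0.2400, 0.2458, 0.1345.
Dacira: 0.1288×32.6 + 0.0888×74.1 + 0.1622×159.4 + 0.2400×314.1 + 0.2458×434.6 + 0.1345×688.4 = 311.3869 per 1000.
Eldora: 0.1288×40.1 + 0.0888×74.0 + 0.1622×214.2 + 0.2400×553.5 + 0.2458×604.4 + 0.1345×929.8 = 452.8709 per 1000.
Difference = 311.3869 − 452.8709 = -141.4840.

-141.48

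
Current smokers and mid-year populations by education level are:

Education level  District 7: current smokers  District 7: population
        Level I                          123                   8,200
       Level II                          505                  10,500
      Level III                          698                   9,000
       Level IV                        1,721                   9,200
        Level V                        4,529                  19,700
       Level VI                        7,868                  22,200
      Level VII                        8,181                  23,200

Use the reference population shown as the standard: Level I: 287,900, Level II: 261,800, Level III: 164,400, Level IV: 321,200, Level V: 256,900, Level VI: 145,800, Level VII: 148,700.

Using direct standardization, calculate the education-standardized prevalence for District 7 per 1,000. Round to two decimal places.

159.40

Education-specific rates per 1,000 for District 7: 15.000, 48.095, 77.556, 187.065, 229.898, 354.414, 352.629.
Standard total = 1,586,700; weights = 0.1814, 0.1650, 0.1036, 0.2024, 0.1619, 0.0919, 0.0937.
Standardized rate: 0.1814×15.000 + 0.1650×48.095 + 0.1036×77.556 + 0.2024×187.065 + 0.1619×229.898 + 0.0919×354.414 + 0.0937×352.629 = 159.3974 per 1,000.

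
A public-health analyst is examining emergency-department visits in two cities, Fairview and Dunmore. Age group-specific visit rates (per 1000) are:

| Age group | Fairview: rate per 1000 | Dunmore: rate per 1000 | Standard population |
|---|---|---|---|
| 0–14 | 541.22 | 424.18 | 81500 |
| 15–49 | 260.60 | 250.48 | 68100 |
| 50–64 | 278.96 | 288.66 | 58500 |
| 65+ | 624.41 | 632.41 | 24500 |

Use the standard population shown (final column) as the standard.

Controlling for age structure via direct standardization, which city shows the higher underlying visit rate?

Standard total = 232600; weights = 0.3504, 0.2928, 0.2515, 0.1053.
Fairview: 0.3504×541.22 + 0.2928×260.60 + 0.2515×278.96 + 0.1053×624.41 = 401.8637 per 1000.
Dunmore: 0.3504×424.18 + 0.2928×250.48 + 0.2515×288.66 + 0.1053×632.41 = 361.1737 per 1000.

Fairview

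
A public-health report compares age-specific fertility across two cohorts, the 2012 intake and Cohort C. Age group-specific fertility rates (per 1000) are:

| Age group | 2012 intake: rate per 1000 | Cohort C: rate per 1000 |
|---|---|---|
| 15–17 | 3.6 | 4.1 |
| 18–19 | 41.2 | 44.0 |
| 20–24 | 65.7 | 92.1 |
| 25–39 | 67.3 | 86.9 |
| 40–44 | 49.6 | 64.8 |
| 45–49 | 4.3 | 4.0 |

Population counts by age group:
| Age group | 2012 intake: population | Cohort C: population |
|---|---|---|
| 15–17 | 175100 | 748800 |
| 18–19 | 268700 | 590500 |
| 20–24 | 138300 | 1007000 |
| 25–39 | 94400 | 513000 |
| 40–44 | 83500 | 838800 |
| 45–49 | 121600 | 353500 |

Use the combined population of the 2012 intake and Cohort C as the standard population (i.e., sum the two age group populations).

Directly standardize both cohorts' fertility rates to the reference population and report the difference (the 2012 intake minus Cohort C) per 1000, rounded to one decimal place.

Combined standard total = 4933200; weights = 0.1873, 0.1742, 0.2322, 0.1231, 0.1870, 0.0963.
The 2012 intake: 0.1873×3.6 + 0.1742×41.2 + 0.2322×65.7 + 0.1231×67.3 + 0.1870×49.6 + 0.0963×4.3 = 41.0764 per 1000.
Cohort C: 0.1873×4.1 + 0.1742×44.0 + 0.2322×92.1 + 0.1231×86.9 + 0.1870×64.8 + 0.0963×4.0 = 53.0129 per 1000.
Difference = 41.0764 − 53.0129 = -11.9365.

-11.9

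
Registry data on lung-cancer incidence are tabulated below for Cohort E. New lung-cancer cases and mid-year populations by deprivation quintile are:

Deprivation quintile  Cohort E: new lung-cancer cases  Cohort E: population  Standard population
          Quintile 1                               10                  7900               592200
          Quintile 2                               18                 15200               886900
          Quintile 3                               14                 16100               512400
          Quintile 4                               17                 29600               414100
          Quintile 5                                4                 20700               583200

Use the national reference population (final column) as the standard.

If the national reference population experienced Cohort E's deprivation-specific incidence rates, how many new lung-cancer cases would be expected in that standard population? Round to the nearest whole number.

Deprivation-specific rates per 100000 for Cohort E: 126.58, 118.42, 86.96, 57.43, 19.32.
Expected new lung-cancer cases = Σ (standard pop × deprivation-specific rate ÷ 100000)
= 592200×126.58/100000 + 886900×118.42/100000 + 512400×86.96/100000 + 414100×57.43/100000 + 583200×19.32/100000
= 749.62 + 1050.28 + 445.57 + 237.83 + 112.70 = 2595.99.

2596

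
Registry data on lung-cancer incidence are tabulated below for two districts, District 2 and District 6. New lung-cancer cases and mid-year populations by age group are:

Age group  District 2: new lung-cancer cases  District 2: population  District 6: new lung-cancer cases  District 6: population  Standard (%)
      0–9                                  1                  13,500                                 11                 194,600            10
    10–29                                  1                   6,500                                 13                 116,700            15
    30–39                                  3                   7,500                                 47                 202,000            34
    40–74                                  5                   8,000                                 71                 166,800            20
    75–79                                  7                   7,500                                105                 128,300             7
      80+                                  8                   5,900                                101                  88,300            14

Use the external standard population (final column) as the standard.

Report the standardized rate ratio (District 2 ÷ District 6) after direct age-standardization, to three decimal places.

1.353

Age-specific rates per 100,000 for District 2: 7.41, 15.38, 40.00, 62.50, 93.33, 135.59.
For District 6: 5.65, 11.14, 23.27, 42.57, 81.84, 114.38.
Standard weights: 0.10, 0.15, 0.34, 0.20, 0.07, 0.14.
District 2: 0.1000×7.41 + 0.1500×15.38 + 0.3400×40.00 + 0.2000×62.50 + 0.0700×93.33 + 0.1400×135.59 = 54.6648 per 100,000.
District 6: 0.1000×5.65 + 0.1500×11.14 + 0.3400×23.27 + 0.2000×42.57 + 0.0700×81.84 + 0.1400×114.38 = 40.4026 per 100,000.
Ratio = 54.6648 ÷ 40.4026 = 1.35300.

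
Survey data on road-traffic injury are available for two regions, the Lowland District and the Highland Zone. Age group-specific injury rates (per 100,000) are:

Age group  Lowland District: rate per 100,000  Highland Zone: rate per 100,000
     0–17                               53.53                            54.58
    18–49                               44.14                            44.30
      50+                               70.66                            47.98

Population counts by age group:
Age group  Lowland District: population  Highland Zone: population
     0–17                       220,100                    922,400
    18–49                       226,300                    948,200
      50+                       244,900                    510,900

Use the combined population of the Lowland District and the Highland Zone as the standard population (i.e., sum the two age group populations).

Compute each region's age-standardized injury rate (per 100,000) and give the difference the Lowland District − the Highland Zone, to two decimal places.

Combined standard total = 3,072,800; weights = 0.3718, 0.3822, 0.2460.
The Lowland District: 0.3718×53.53 + 0.3822×44.14 + 0.2460×70.66 = 54.1543 per 100,000.
The Highland Zone: 0.3718×54.58 + 0.3822×44.30 + 0.2460×47.98 = 49.0274 per 100,000.
Difference = 54.1543 − 49.0274 = 5.1269.

5.13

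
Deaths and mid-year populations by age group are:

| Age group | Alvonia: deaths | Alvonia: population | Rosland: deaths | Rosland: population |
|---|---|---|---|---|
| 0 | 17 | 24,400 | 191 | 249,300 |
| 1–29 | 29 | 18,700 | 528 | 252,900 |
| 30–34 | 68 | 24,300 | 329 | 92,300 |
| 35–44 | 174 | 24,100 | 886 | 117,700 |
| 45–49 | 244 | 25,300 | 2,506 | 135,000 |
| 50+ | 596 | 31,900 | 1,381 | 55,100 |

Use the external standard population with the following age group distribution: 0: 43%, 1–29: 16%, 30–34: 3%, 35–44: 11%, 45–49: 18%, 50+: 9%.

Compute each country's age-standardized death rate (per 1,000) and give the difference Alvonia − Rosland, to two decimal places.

Age-specific rates per 1,000 for Alvonia: 0.697, 1.551, 2.798, 7.220, 9.644, 18.683.
For Rosland: 0.766, 2.088, 3.564, 7.528, 18.563, 25.064.
Standard weights: 0.43, 0.16, 0.03, 0.11, 0.18, 0.09.
Alvonia: 0.4300×0.697 + 0.1600×1.551 + 0.0300×2.798 + 0.1100×7.220 + 0.1800×9.644 + 0.0900×18.683 = 4.8433 per 1,000.
Rosland: 0.4300×0.766 + 0.1600×2.088 + 0.0300×3.564 + 0.1100×7.528 + 0.1800×18.563 + 0.0900×25.064 = 7.1955 per 1,000.
Difference = 4.8433 − 7.1955 = -2.3522.

-2.35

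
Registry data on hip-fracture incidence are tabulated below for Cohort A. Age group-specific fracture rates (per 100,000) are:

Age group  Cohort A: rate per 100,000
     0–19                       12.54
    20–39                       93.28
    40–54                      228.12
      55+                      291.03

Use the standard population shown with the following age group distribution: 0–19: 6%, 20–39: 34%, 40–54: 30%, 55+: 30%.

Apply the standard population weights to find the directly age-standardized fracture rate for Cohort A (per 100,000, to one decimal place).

Standard weights: 0.06, 0.34, 0.30, 0.30.
Standardized rate: 0.0600×12.54 + 0.3400×93.28 + 0.3000×228.12 + 0.3000×291.03 = 188.2126 per 100,000.

188.2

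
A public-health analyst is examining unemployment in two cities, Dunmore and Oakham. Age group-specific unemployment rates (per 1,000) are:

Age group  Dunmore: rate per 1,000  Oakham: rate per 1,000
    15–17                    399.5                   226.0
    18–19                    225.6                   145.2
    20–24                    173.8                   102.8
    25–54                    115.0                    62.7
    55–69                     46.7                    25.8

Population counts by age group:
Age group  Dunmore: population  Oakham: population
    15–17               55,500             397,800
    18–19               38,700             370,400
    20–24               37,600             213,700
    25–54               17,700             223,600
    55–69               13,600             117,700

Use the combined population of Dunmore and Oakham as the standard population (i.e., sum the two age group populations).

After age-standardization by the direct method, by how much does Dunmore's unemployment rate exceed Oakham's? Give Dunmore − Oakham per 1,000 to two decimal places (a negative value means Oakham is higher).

Combined standard total = 1,486,300; weights = 0.3050, 0.2752, 0.1691, 0.1623, 0.0883.
Dunmore: 0.3050×399.5 + 0.2752×225.6 + 0.1691×173.8 + 0.1623×115.0 + 0.0883×46.7 = 236.1189 per 1,000.
Oakham: 0.3050×226.0 + 0.2752×145.2 + 0.1691×102.8 + 0.1623×62.7 + 0.0883×25.8 = 138.7323 per 1,000.
Difference = 236.1189 − 138.7323 = 97.3866.

97.39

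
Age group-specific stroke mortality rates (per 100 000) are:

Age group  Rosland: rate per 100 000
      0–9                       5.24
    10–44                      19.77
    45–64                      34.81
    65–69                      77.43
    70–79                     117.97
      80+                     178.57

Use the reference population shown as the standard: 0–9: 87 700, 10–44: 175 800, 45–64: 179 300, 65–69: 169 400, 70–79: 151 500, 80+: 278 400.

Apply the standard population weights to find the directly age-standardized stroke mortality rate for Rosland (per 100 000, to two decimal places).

87.21

Standard total = 1 042 100; weights = 0.0842, 0.1687, 0.1721, 0.1626, 0.1454, 0.2672.
Standardized rate: 0.0842×5.24 + 0.1687×19.77 + 0.1721×34.81 + 0.1626×77.43 + 0.1454×117.97 + 0.2672×178.57 = 87.2081 per 100 000.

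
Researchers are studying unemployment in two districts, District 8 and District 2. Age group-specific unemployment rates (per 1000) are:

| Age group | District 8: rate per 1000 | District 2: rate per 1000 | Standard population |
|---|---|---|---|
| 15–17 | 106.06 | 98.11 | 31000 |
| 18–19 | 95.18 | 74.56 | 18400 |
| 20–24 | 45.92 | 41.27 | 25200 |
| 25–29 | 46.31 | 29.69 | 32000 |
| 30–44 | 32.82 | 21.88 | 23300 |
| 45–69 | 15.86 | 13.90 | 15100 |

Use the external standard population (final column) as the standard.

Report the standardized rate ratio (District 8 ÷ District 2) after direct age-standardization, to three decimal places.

1.219

Standard total = 145000; weights = 0.2138, 0.1269, 0.1738, 0.2207, 0.1607, 0.1041.
District 8: 0.2138×106.06 + 0.1269×95.18 + 0.1738×45.92 + 0.2207×46.31 + 0.1607×32.82 + 0.1041×15.86 = 59.8791 per 1000.
District 2: 0.2138×98.11 + 0.1269×74.56 + 0.1738×41.27 + 0.2207×29.69 + 0.1607×21.88 + 0.1041×13.90 = 49.1248 per 1000.
Ratio = 59.8791 ÷ 49.1248 = 1.21892.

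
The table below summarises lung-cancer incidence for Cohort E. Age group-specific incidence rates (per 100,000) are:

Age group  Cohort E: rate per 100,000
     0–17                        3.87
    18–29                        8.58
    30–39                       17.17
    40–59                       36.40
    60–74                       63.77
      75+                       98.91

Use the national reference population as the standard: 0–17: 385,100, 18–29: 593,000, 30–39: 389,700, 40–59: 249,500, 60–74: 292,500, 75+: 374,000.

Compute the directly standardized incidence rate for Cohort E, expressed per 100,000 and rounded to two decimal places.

34.15

Standard total = 2,283,800; weights = 0.1686, 0.2597, 0.1706, 0.1092, 0.1281, 0.1638.
Standardized rate: 0.1686×3.87 + 0.2597×8.58 + 0.1706×17.17 + 0.1092×36.40 + 0.1281×63.77 + 0.1638×98.91 = 34.1520 per 100,000.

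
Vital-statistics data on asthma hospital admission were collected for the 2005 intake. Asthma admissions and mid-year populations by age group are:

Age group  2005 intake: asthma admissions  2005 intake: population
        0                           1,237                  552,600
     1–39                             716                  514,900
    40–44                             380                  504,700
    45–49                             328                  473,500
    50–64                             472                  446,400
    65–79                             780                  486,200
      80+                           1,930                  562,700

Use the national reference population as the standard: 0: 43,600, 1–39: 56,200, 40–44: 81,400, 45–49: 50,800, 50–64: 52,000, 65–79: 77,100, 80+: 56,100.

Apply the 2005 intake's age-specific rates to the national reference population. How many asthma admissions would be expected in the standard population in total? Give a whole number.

Age-specific rates per 10,000 for the 2005 intake: 22.39, 13.91, 7.53, 6.93, 10.57, 16.04, 34.30.
Expected asthma admissions = Σ (standard pop × age-specific rate ÷ 10,000)
= 43,600×22.39/10,000 + 56,200×13.91/10,000 + 81,400×7.53/10,000 + 50,800×6.93/10,000 + 52,000×10.57/10,000 + 77,100×16.04/10,000 + 56,100×34.30/10,000
= 97.60 + 78.15 + 61.29 + 35.19 + 54.98 + 123.69 + 192.42 = 643.32.

643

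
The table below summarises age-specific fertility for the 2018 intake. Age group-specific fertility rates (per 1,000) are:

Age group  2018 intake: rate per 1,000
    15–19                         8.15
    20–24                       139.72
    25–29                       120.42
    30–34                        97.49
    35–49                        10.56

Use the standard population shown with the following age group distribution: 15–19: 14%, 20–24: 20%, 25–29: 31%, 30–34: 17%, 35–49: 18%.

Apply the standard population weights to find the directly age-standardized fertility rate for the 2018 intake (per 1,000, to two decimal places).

84.89

Standard weights: 0.14, 0.20, 0.31, 0.17, 0.18.
Standardized rate: 0.1400×8.15 + 0.2000×139.72 + 0.3100×120.42 + 0.1700×97.49 + 0.1800×10.56 = 84.8893 per 1,000.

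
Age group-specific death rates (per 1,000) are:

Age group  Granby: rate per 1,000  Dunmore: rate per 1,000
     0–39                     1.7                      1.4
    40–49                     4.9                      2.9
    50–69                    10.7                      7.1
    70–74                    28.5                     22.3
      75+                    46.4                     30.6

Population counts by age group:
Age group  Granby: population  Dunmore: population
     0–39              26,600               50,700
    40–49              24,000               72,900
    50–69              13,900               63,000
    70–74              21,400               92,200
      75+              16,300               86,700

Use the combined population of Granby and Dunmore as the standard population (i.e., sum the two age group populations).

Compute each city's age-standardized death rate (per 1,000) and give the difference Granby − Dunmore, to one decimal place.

Combined standard total = 467,700; weights = 0.1653, 0.2072, 0.1644, 0.2429, 0.2202.
Granby: 0.1653×1.7 + 0.2072×4.9 + 0.1644×10.7 + 0.2429×28.5 + 0.2202×46.4 = 20.1964 per 1,000.
Dunmore: 0.1653×1.4 + 0.2072×2.9 + 0.1644×7.1 + 0.2429×22.3 + 0.2202×30.6 = 14.1550 per 1,000.
Difference = 20.1964 − 14.1550 = 6.0414.

6.0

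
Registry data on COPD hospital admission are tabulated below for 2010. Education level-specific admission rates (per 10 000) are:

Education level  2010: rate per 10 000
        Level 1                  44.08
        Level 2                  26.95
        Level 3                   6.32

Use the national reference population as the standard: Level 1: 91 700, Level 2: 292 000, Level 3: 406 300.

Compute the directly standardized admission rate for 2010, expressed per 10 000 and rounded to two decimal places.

18.33

Standard total = 790 000; weights = 0.1161, 0.3696, 0.5143.
Standardized rate: 0.1161×44.08 + 0.3696×26.95 + 0.5143×6.32 = 18.3283 per 10 000.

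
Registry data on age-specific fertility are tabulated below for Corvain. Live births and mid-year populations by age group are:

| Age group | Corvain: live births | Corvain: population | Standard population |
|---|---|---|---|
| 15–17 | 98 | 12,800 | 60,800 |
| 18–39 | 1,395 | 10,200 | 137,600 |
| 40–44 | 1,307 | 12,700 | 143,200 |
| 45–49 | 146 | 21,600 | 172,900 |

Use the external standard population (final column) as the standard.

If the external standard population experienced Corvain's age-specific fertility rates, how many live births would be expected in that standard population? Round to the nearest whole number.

35190

Age-specific rates per 1,000 for Corvain: 7.656, 136.765, 102.913, 6.759.
Expected live births = Σ (standard pop × age-specific rate ÷ 1,000)
= 60,800×7.656/1,000 + 137,600×136.765/1,000 + 143,200×102.913/1,000 + 172,900×6.759/1,000
= 465.50 + 18818.82 + 14737.20 + 1168.68 = 35190.20.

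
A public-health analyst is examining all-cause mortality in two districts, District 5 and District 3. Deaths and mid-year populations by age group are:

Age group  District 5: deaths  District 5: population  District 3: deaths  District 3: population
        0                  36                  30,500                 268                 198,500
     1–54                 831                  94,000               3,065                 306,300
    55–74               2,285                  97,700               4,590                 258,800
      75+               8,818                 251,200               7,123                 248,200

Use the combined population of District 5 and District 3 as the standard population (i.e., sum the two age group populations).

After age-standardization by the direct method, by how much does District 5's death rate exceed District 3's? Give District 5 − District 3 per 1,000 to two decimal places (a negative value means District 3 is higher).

Age-specific rates per 1,000 for District 5: 1.180, 8.840, 23.388, 35.104.
For District 3: 1.350, 10.007, 17.736, 28.699.
Combined standard total = 1,485,200; weights = 0.1542, 0.2695, 0.2400, 0.3363.
District 5: 0.1542×1.180 + 0.2695×8.840 + 0.2400×23.388 + 0.3363×35.104 = 19.9822 per 1,000.
District 3: 0.1542×1.350 + 0.2695×10.007 + 0.2400×17.736 + 0.3363×28.699 = 16.8123 per 1,000.
Difference = 19.9822 − 16.8123 = 3.1699.

3.17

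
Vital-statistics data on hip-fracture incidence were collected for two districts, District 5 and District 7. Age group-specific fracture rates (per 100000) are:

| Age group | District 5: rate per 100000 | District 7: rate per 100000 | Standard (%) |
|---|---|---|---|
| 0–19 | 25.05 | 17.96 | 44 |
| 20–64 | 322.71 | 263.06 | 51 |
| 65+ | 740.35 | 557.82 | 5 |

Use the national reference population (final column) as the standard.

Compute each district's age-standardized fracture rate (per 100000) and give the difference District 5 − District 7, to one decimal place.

Standard weights: 0.44, 0.51, 0.05.
District 5: 0.4400×25.05 + 0.5100×322.71 + 0.0500×740.35 = 212.6216 per 100000.
District 7: 0.4400×17.96 + 0.5100×263.06 + 0.0500×557.82 = 169.9540 per 100000.
Difference = 212.6216 − 169.9540 = 42.6676.

42.7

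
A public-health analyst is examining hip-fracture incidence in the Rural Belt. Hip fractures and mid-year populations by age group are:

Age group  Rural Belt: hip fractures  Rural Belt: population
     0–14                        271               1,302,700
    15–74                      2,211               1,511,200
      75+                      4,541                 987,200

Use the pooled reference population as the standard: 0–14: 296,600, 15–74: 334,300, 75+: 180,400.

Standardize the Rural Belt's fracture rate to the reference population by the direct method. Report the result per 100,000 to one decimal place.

Age-specific rates per 100,000 for the Rural Belt: 20.80, 146.31, 459.99.
Standard total = 811,300; weights = 0.3656, 0.4121, 0.2224.
Standardized rate: 0.3656×20.80 + 0.4121×146.31 + 0.2224×459.99 = 170.1745 per 100,000.

170.2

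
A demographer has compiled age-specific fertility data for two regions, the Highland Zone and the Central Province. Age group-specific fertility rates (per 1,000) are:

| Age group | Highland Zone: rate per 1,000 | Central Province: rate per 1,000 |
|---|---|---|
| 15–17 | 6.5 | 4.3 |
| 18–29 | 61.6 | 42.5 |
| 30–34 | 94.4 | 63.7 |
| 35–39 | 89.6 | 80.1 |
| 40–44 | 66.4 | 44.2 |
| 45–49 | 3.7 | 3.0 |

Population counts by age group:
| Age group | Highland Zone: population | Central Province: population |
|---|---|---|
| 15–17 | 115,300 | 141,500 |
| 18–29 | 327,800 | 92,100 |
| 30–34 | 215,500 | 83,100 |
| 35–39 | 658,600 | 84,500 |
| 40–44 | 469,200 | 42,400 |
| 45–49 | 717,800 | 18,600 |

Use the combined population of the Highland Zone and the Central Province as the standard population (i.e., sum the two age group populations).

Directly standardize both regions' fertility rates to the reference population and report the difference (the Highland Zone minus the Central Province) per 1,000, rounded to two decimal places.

12.37

Combined standard total = 2,966,400; weights = 0.0866, 0.1416, 0.1007, 0.2505, 0.1725, 0.2482.
The Highland Zone: 0.0866×6.5 + 0.1416×61.6 + 0.1007×94.4 + 0.2505×89.6 + 0.1725×66.4 + 0.2482×3.7 = 53.6002 per 1,000.
The Central Province: 0.0866×4.3 + 0.1416×42.5 + 0.1007×63.7 + 0.2505×80.1 + 0.1725×44.2 + 0.2482×3.0 = 41.2335 per 1,000.
Difference = 53.6002 − 41.2335 = 12.3667.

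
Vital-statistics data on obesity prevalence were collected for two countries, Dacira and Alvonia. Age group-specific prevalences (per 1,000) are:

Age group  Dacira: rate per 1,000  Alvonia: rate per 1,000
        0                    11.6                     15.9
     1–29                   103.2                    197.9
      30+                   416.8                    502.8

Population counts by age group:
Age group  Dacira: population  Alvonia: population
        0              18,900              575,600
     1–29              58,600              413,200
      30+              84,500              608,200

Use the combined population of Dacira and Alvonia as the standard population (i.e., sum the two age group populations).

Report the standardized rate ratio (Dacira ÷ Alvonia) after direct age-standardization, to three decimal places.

Combined standard total = 1,759,000; weights = 0.3380, 0.2682, 0.3938.
Dacira: 0.3380×11.6 + 0.2682×103.2 + 0.3938×416.8 = 195.7381 per 1,000.
Alvonia: 0.3380×15.9 + 0.2682×197.9 + 0.3938×502.8 = 256.4590 per 1,000.
Ratio = 195.7381 ÷ 256.4590 = 0.76323.

0.763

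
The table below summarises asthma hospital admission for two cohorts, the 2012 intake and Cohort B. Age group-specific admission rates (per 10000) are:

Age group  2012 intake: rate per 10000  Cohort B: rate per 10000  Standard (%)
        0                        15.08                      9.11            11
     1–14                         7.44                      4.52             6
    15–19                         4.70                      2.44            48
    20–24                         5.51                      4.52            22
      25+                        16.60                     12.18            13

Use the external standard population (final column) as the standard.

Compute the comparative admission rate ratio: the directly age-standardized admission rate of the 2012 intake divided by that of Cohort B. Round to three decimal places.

1.539

Standard weights: 0.11, 0.06, 0.48, 0.22, 0.13.
The 2012 intake: 0.1100×15.08 + 0.0600×7.44 + 0.4800×4.70 + 0.2200×5.51 + 0.1300×16.60 = 7.7314 per 10000.
Cohort B: 0.1100×9.11 + 0.0600×4.52 + 0.4800×2.44 + 0.2200×4.52 + 0.1300×12.18 = 5.0223 per 10000.
Ratio = 7.7314 ÷ 5.0223 = 1.53941.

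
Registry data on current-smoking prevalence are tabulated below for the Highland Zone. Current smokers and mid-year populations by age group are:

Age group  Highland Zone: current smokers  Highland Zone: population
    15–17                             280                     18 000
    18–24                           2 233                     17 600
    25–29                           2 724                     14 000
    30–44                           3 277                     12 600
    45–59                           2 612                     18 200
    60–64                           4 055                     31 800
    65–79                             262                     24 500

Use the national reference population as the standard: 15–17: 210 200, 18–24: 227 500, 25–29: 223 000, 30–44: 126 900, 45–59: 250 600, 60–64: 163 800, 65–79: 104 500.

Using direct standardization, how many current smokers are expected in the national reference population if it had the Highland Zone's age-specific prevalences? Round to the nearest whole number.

Age-specific rates per 1 000 for the Highland Zone: 15.556, 126.875, 194.571, 260.079, 143.516, 127.516, 10.694.
Expected current smokers = Σ (standard pop × age-specific rate ÷ 1 000)
= 210 200×15.556/1 000 + 227 500×126.875/1 000 + 223 000×194.571/1 000 + 126 900×260.079/1 000 + 250 600×143.516/1 000 + 163 800×127.516/1 000 + 104 500×10.694/1 000
= 3269.78 + 28864.06 + 43389.43 + 33004.07 + 35965.23 + 20887.08 + 1117.51 = 166497.16.

166497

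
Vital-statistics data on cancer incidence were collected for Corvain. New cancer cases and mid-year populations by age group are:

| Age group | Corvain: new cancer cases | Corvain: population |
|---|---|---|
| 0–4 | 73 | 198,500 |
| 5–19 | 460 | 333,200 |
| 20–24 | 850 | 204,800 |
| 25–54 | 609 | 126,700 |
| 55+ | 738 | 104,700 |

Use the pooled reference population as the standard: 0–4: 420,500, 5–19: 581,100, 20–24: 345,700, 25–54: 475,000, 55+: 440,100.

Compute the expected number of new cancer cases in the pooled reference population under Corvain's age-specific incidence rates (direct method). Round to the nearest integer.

7777

Age-specific rates per 100,000 for Corvain: 36.78, 138.06, 415.04, 480.66, 704.87.
Expected new cancer cases = Σ (standard pop × age-specific rate ÷ 100,000)
= 420,500×36.78/100,000 + 581,100×138.06/100,000 + 345,700×415.04/100,000 + 475,000×480.66/100,000 + 440,100×704.87/100,000
= 154.64 + 802.24 + 1434.79 + 2283.15 + 3102.14 = 7776.96.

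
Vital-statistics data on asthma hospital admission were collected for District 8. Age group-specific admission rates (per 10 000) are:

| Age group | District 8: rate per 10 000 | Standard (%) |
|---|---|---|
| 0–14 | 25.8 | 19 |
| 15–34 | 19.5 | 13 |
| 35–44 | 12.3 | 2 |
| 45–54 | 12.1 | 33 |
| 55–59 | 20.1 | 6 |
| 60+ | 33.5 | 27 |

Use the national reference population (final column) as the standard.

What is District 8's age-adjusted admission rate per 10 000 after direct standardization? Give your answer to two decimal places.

21.93

Standard weights: 0.19, 0.13, 0.02, 0.33, 0.06, 0.27.
Standardized rate: 0.1900×25.8 + 0.1300×19.5 + 0.0200×12.3 + 0.3300×12.1 + 0.0600×20.1 + 0.2700×33.5 = 21.9270 per 10 000.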